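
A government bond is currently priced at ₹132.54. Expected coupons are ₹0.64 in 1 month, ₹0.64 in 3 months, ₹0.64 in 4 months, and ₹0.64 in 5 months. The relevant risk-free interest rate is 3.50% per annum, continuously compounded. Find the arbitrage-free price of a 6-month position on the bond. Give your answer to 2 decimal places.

PV(coupons) I = 0.64·e^(−0.0350·1/12) + 0.64·e^(−0.0350·3/12) + 0.64·e^(−0.0350·4/12) + 0.64·e^(−0.0350·5/12)
I = 0.6381 + 0.6344 + 0.6326 + 0.6307 = 2.5358
F = (S − I)·e^(rT) = (132.54 − 2.5358) · e^(0.0350·6/12)
= 130.0042 · e^0.017500 = 130.0042 × 1.017654 = ₹132.30

₹132.30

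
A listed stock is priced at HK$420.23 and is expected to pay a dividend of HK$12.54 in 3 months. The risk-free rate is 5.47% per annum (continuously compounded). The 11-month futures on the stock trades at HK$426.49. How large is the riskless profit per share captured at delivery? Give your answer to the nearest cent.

PV(dividends) I = 12.54·e^(−0.0547·3/12) = 12.3697
Fair futures F* = (S − I)·e^(rT) = (420.23 − 12.3697)·e^0.050142 = 407.8603 × 1.051420 = 428.8325
Market HK$426.49 < fair 428.8325: forward underpriced → reverse cash-and-carry (short the stock, invest proceeds at r, pay the dividends, go long the forward).
Profit at T = |F_mkt − F*| = |426.49 − 428.8325| = HK$2.34 per share

HK$2.34 per share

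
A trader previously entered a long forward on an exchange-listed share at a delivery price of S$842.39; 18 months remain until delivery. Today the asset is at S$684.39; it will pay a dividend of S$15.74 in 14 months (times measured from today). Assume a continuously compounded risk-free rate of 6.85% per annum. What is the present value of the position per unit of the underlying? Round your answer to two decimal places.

PV(remaining dividends) I = 15.74·e^(−0.0685·14/12) = 14.5311
Current forward F = (S − I)·e^(rT) = (684.39 − 14.5311)·e^(0.0685·18/12) = 669.8589 × 1.108214 = 742.3470
Value (long) = (F − K)·e^(−rT) = (742.3470 − 842.39) × 0.902353 = -90.2741
Value = -S$90.27

-S$90.27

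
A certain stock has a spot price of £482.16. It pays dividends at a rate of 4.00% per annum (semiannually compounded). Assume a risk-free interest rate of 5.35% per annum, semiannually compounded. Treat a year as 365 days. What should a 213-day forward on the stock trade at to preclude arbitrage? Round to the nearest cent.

£485.89

F = S · (1+r/2)^(2T) / (1+q/2)^(2T)
= 482.16 × 1.031290 / 1.023381 = 482.16 × 1.007728
F = £485.89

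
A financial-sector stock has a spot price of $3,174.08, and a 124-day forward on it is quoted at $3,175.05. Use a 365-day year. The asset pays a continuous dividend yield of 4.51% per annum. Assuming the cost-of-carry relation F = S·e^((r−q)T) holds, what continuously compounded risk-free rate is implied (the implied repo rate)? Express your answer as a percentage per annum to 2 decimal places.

From F = S·e^((r−q)T): (r − q) = ln(F/S)/T
ln(3175.05/3174.08) = ln(1.000306) = 0.000306
(r − q) = 0.000306 / (124/365) = 0.000901
r = ln(F/S)/T + q = 0.000901 + 0.0451 = 0.046001
r = 4.60%

4.60%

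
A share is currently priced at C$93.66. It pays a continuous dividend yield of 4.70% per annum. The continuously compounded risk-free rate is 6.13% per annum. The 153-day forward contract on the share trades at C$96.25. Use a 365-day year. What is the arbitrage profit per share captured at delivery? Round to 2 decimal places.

C$2.03 per share

Fair forward: F* = S·e^(carry·T), with carry = (r − q) = 0.0613 − 0.0470 = 0.0143
F* = 93.66 · e^(0.0143 × 153/365) = 93.66 · e^0.005994 = 93.66 × 1.006012 = C$94.2231
Market C$96.25 > fair C$94.2231: forward overpriced → cash-and-carry (buy spot, short the forward).
At maturity, profit = |F_mkt − F*| = |96.25 − 94.2231| = C$2.03 per share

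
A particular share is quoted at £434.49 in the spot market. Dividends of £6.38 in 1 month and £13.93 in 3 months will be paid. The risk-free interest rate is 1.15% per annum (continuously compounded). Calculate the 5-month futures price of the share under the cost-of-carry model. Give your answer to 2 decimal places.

PV(dividends) I = 6.38·e^(−0.0115·1/12) + 13.93·e^(−0.0115·3/12)
I = 6.3739 + 13.8900 = 20.2639
F = (S − I)·e^(rT) = (434.49 − 20.2639) · e^(0.0115·5/12)
= 414.2261 · e^0.004792 = 414.2261 × 1.004803 = £416.22

£416.22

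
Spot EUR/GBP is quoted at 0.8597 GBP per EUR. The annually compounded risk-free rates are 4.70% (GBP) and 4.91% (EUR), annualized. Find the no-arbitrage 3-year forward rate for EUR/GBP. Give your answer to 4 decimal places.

By covered interest parity, F = S · (1+r_GBP)^T / (1+r_EUR)^T
= 0.8597 × 1.147731 / 1.154651 = 0.8597 × 0.994007
F = 0.8545 GBP per EUR

0.8545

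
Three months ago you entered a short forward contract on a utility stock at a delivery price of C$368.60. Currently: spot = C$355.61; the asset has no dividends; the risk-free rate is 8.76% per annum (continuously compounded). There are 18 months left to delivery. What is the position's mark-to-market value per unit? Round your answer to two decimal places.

Current fair forward for the remaining 18 months: F = S·e^(r·T), r = 0.0876
F = 355.61 · e^(0.0876 × 18/12) = 355.61 × 1.140424 = 405.5462
Value of long forward = (F − K)·e^(−rT) = (405.5462 − 368.60) · e^(−0.0876·18/12)
= 36.9462 × 0.876867 = 32.40
Short position value = −(long value) = -C$32.40

-C$32.40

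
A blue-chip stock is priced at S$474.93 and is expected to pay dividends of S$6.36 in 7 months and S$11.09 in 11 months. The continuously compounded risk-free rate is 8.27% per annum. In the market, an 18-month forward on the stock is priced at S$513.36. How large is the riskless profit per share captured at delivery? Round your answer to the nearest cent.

S$5.80 per share

PV(dividends) I = 6.36·e^(−0.0827·7/12) + 11.09·e^(−0.0827·11/12) = 16.3408
Fair forward F* = (S − I)·e^(rT) = (474.93 − 16.3408)·e^0.124050 = 458.5892 × 1.132072 = 519.1560
Market S$513.36 < fair 519.1560: forward underpriced → reverse cash-and-carry (short the stock, invest proceeds at r, pay the dividends, go long the forward).
Profit at T = |F_mkt − F*| = |513.36 − 519.1560| = S$5.80 per share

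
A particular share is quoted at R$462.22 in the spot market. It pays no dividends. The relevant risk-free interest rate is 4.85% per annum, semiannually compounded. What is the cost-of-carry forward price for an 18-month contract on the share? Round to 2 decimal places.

F = S · (1+r/2)^(2T)
= 462.22 × 1.074528
F = R$496.67

R$496.67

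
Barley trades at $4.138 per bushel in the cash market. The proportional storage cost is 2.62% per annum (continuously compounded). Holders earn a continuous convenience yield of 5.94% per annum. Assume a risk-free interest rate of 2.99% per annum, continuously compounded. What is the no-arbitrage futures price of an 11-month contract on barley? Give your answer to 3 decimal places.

$4.126 per bushel

Net carry = r + u − y = 0.0299 + 0.0262 − 0.0594 = -0.0033
F = S·e^((r+u−y)T) = 4.138 · e^(-0.0033 × 11/12) = 4.138 · e^-0.003025
= 4.138 × 0.996980 = $4.126 per bushel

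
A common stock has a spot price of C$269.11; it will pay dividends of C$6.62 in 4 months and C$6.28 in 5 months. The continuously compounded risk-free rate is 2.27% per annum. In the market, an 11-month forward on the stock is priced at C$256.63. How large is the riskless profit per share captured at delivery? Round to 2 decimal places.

PV(dividends) I = 6.62·e^(−0.0227·4/12) + 6.28·e^(−0.0227·5/12) = 12.7910
Fair forward F* = (S − I)·e^(rT) = (269.11 − 12.7910)·e^0.020808 = 256.3190 × 1.021026 = 261.7084
Market C$256.63 < fair 261.7084: forward underpriced → reverse cash-and-carry (short the stock, invest proceeds at r, pay the dividends, go long the forward).
Profit at T = |F_mkt − F*| = |256.63 − 261.7084| = C$5.08 per share

C$5.08 per share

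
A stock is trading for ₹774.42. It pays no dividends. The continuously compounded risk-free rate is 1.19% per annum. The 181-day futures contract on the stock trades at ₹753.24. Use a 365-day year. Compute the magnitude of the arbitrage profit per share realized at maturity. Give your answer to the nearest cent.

₹25.76 per share

Fair futures: F* = S·e^(carry·T), with carry = r = 0.0119
F* = 774.42 · e^(0.0119 × 181/365) = 774.42 · e^0.005901 = 774.42 × 1.005918 = ₹779.0030
Market ₹753.24 < fair ₹779.0030: forward underpriced → reverse cash-and-carry (short spot, go long the forward).
At maturity, profit = |F_mkt − F*| = |753.24 − 779.0030| = ₹25.76 per share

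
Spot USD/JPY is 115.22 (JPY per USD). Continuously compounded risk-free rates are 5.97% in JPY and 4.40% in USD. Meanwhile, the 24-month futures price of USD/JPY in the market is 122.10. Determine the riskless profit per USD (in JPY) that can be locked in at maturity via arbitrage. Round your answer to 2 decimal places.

Fair futures: F* = S·e^(carry·T), with carry = (r_JPY − r_USD) = 0.0597 − 0.0440 = 0.0157
F* = 115.22 · e^(0.0157 × 24/12) = 115.22 · e^0.031400 = 115.22 × 1.031898 = 118.8953
Market 122.10 > fair 118.8953: forward overpriced → cash-and-carry (buy spot, short the forward).
At maturity, profit = |F_mkt − F*| = |122.10 − 118.8953| = 3.20 per USD (in JPY)

3.20 per USD (in JPY)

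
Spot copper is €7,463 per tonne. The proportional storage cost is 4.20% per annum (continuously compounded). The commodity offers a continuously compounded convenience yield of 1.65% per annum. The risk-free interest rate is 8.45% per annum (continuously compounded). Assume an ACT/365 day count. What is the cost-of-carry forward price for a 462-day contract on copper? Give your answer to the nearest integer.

Net carry = r + u − y = 0.0845 + 0.0420 − 0.0165 = 0.1100
F = S·e^((r+u−y)T) = 7463 · e^(0.1100 × 462/365) = 7463 · e^0.139233
= 7463 × 1.149392 = €8,578 per tonne

€8,578 per tonne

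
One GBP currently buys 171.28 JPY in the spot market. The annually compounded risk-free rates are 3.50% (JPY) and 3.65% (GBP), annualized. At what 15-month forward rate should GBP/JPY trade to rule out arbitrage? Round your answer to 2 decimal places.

By covered interest parity, F = S · (1+r_JPY)^T / (1+r_GBP)^T
= 171.28 × 1.043940 / 1.045831 = 171.28 × 0.998192
F = 170.97 JPY per GBP

170.97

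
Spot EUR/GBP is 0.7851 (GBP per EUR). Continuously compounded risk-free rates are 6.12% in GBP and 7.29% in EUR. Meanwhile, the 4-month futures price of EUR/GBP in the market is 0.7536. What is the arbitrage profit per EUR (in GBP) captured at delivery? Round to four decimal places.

0.0284 per EUR (in GBP)

Fair futures: F* = S·e^(carry·T), with carry = (r_GBP − r_EUR) = 0.0612 − 0.0729 = -0.0117
F* = 0.7851 · e^(-0.0117 × 4/12) = 0.7851 · e^-0.003900 = 0.7851 × 0.996108 = 0.7820
Market 0.7536 < fair 0.7820: forward underpriced → reverse cash-and-carry (short spot, go long the forward).
At maturity, profit = |F_mkt − F*| = |0.7536 − 0.7820| = 0.0284 per EUR (in GBP)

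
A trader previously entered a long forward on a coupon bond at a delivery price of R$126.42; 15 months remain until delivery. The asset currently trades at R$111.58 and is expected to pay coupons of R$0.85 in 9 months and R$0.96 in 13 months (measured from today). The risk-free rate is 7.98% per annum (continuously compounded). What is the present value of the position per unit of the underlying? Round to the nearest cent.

-R$4.52

PV(remaining coupons) I = 0.85·e^(−0.0798·9/12) + 0.96·e^(−0.0798·13/12) = 1.6811
Current forward F = (S − I)·e^(rT) = (111.58 − 1.6811)·e^(0.0798·15/12) = 109.8989 × 1.104895 = 121.4267
Value (long) = (F − K)·e^(−rT) = (121.4267 − 126.42) × 0.905064 = -4.5193
Value = -R$4.52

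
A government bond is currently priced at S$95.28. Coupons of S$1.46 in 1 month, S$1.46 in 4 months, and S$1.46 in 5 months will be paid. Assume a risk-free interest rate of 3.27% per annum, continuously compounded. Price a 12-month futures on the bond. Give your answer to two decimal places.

S$93.96

PV(coupons) I = 1.46·e^(−0.0327·1/12) + 1.46·e^(−0.0327·4/12) + 1.46·e^(−0.0327·5/12)
I = 1.4560 + 1.4442 + 1.4402 = 4.3404
F = (S − I)·e^(rT) = (95.28 − 4.3404) · e^(0.0327·12/12)
= 90.9396 · e^0.032700 = 90.9396 × 1.033241 = S$93.96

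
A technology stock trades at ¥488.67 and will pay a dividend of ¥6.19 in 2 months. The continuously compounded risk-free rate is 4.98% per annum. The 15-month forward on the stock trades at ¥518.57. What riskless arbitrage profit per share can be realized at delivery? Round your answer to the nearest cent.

¥5.05 per share

PV(dividends) I = 6.19·e^(−0.0498·2/12) = 6.1388
Fair forward F* = (S − I)·e^(rT) = (488.67 − 6.1388)·e^0.062250 = 482.5312 × 1.064228 = 513.5232
Market ¥518.57 > fair 513.5232: forward overpriced → cash-and-carry (borrow at r, buy the stock and collect the dividends, short the forward).
Profit at T = |F_mkt − F*| = |518.57 − 513.5232| = ¥5.05 per share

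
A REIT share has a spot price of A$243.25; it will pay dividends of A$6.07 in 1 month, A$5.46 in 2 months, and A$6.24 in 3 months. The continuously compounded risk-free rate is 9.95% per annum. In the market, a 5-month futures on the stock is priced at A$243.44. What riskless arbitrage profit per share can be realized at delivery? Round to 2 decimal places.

PV(dividends) I = 6.07·e^(−0.0995·1/12) + 5.46·e^(−0.0995·2/12) + 6.24·e^(−0.0995·3/12) = 17.4768
Fair futures F* = (S − I)·e^(rT) = (243.25 − 17.4768)·e^0.041458 = 225.7732 × 1.042329 = 235.3300
Market A$243.44 > fair 235.3300: forward overpriced → cash-and-carry (borrow at r, buy the stock and collect the dividends, short the forward).
Profit at T = |F_mkt − F*| = |243.44 − 235.3300| = A$8.11 per share

A$8.11 per share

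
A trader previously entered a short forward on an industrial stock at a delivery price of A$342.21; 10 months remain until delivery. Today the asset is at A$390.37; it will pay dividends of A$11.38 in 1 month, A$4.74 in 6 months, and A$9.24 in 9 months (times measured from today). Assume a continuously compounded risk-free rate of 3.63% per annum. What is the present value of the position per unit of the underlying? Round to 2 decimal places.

-A$33.36

PV(remaining dividends) I = 11.38·e^(−0.0363·1/12) + 4.74·e^(−0.0363·6/12) + 9.24·e^(−0.0363·9/12) = 24.9922
Current forward F = (S − I)·e^(rT) = (390.37 − 24.9922)·e^(0.0363·10/12) = 365.3778 × 1.030712 = 376.5993
Value (long) = (F − K)·e^(−rT) = (376.5993 − 342.21) × 0.970203 = 33.3646
Short position value = −(long value) = -A$33.36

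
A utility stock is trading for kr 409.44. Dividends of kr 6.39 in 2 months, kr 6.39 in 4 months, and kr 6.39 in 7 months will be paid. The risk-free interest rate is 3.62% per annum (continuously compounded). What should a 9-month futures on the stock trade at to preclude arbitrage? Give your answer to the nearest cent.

PV(dividends) I = 6.39·e^(−0.0362·2/12) + 6.39·e^(−0.0362·4/12) + 6.39·e^(−0.0362·7/12)
I = 6.3516 + 6.3134 + 6.2565 = 18.9215
F = (S − I)·e^(rT) = (409.44 − 18.9215) · e^(0.0362·9/12)
= 390.5185 · e^0.027150 = 390.5185 × 1.027522 = kr 401.27

kr 401.27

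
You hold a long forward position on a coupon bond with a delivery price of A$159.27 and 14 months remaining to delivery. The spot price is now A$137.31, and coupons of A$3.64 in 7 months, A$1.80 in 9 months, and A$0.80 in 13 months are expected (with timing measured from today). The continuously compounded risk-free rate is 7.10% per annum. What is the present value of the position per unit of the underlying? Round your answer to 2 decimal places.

PV(remaining coupons) I = 3.64·e^(−0.0710·7/12) + 1.80·e^(−0.0710·9/12) + 0.80·e^(−0.0710·13/12) = 5.9398
Current forward F = (S − I)·e^(rT) = (137.31 − 5.9398)·e^(0.0710·14/12) = 131.3702 × 1.086361 = 142.7155
Value (long) = (F − K)·e^(−rT) = (142.7155 − 159.27) × 0.920505 = -15.2385
Value = -A$15.24

-A$15.24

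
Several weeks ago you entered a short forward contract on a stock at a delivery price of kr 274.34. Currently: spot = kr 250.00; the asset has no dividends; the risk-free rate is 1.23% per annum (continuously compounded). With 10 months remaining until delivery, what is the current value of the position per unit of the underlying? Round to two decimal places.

kr 21.54

Current fair forward for the remaining 10 months: F = S·e^(r·T), r = 0.0123
F = 250.00 · e^(0.0123 × 10/12) = 250.00 × 1.010303 = 252.5757
Value of long forward = (F − K)·e^(−rT) = (252.5757 − 274.34) · e^(−0.0123·10/12)
= -21.7643 × 0.989802 = -21.54
Short position value = −(long value) = kr 21.54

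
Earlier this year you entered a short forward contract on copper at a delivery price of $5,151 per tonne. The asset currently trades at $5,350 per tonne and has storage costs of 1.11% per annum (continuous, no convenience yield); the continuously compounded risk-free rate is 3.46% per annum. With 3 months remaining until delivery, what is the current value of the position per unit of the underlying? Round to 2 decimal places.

-$258.23 per tonne

Current fair forward for the remaining 3 months: F = S·e^((r + u)·T), (r + u) = 0.0346 + 0.0111 = 0.0457
F = 5350 · e^(0.0457 × 3/12) = 5350 × 1.01149051 = 5411.4742
Value of long forward = (F − K)·e^(−rT) = (5411.4742 − 5151) · e^(−0.0346·3/12)
= 260.4742 × 0.99138730 = 258.23
Short position value = −(long value) = -$258.23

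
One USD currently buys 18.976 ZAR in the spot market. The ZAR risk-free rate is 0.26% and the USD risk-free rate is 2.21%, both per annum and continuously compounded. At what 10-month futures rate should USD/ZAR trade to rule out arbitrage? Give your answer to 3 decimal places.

18.670

F = S·e^((r_ZAR − r_USD)T) = 18.976 · e^((0.0026 − 0.0221) × 10/12)
= 18.976 · e^-0.016250 = 18.976 × 0.983881
F = 18.670 ZAR per USD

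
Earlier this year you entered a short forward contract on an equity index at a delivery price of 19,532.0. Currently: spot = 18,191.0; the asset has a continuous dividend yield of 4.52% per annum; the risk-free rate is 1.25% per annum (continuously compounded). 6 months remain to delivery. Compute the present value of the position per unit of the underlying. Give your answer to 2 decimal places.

1625.81

Current fair forward for the remaining 6 months: F = S·e^((r − q)·T), (r − q) = 0.0125 − 0.0452 = -0.0327
F = 18191.0 · e^(-0.0327 × 6/12) = 18191.0 × 0.98378294 = 17895.9955
Value of long forward = (F − K)·e^(−rT) = (17895.9955 − 19532.0) · e^(−0.0125·6/12)
= -1636.0045 × 0.99376949 = -1625.81
Short position value = −(long value) = 1625.81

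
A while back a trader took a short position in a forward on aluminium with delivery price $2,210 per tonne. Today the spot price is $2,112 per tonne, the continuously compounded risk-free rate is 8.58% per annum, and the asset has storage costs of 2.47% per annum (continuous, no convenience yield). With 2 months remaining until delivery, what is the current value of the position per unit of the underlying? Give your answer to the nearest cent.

$57.91 per tonne

Current fair forward for the remaining 2 months: F = S·e^((r + u)·T), (r + u) = 0.0858 + 0.0247 = 0.1105
F = 2112 · e^(0.1105 × 2/12) = 2112 × 1.01858730 = 2151.2564
Value of long forward = (F − K)·e^(−rT) = (2151.2564 − 2210) · e^(−0.0858·2/12)
= -58.7436 × 0.98580176 = -57.91
Short position value = −(long value) = $57.91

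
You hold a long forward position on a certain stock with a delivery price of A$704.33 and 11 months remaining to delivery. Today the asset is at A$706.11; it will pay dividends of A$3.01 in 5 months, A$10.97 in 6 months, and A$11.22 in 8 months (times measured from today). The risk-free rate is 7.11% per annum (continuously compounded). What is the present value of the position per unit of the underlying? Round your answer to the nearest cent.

PV(remaining dividends) I = 3.01·e^(−0.0711·5/12) + 10.97·e^(−0.0711·6/12) + 11.22·e^(−0.0711·8/12) = 24.2096
Current forward F = (S − I)·e^(rT) = (706.11 − 24.2096)·e^(0.0711·11/12) = 681.9004 × 1.067346 = 727.8237
Value (long) = (F − K)·e^(−rT) = (727.8237 − 704.33) × 0.936903 = 22.0113
Value = A$22.01

A$22.01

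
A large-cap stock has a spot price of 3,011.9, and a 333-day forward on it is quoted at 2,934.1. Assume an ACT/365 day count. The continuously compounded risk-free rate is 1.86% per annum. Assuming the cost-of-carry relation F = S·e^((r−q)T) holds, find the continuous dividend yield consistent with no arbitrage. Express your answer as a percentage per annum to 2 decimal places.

From F = S·e^((r−q)T): (r − q) = ln(F/S)/T
ln(2934.1/3011.9) = ln(0.974169) = -0.026170
(r − q) = -0.026170 / (333/365) = -0.028685
q = r − ln(F/S)/T = 0.0186 + 0.028685 = 0.047285
q = 4.73%

4.73%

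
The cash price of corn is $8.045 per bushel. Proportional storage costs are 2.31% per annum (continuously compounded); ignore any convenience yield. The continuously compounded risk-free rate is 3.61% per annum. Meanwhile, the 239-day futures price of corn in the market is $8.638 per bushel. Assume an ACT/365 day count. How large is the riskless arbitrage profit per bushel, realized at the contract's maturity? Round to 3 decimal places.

Fair futures: F* = S·e^(carry·T), with carry = (r + u) = 0.0361 + 0.0231 = 0.0592
F* = 8.045 · e^(0.0592 × 239/365) = 8.045 · e^0.038764 = 8.045 × 1.039525 = $8.3630
Market $8.638 > fair $8.3630: forward overpriced → cash-and-carry (buy spot, short the forward).
At maturity, profit = |F_mkt − F*| = |8.638 − 8.3630| = $0.275 per bushel

$0.275 per bushel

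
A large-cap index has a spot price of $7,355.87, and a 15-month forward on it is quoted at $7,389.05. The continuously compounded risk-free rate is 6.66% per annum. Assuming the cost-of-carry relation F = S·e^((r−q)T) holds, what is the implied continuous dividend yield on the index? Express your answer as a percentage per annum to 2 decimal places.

From F = S·e^((r−q)T): (r − q) = ln(F/S)/T
ln(7389.05/7355.87) = ln(1.004511) = 0.004501
(r − q) = 0.004501 / (15/12) = 0.003601
q = r − ln(F/S)/T = 0.0666 − 0.003601 = 0.062999
q = 6.30%

6.30%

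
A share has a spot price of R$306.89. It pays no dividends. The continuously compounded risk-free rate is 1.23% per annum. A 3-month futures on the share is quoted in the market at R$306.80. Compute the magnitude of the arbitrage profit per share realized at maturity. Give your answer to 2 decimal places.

R$1.04 per share

Fair futures: F* = S·e^(carry·T), with carry = r = 0.0123
F* = 306.89 · e^(0.0123 × 3/12) = 306.89 · e^0.003075 = 306.89 × 1.003080 = R$307.8352
Market R$306.80 < fair R$307.8352: forward underpriced → reverse cash-and-carry (short spot, go long the forward).
At maturity, profit = |F_mkt − F*| = |306.80 − 307.8352| = R$1.04 per share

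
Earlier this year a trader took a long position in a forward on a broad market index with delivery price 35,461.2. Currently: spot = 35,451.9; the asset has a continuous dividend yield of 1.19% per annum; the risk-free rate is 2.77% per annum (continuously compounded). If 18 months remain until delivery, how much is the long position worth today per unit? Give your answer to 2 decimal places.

806.72

Current fair forward for the remaining 18 months: F = S·e^((r − q)·T), (r − q) = 0.0277 − 0.0119 = 0.0158
F = 35451.9 · e^(0.0158 × 18/12) = 35451.9 × 1.02398308 = 36302.1458
Value of long forward = (F − K)·e^(−rT) = (36302.1458 − 35461.2) · e^(−0.0277·18/12)
= 840.9458 × 0.95930137 = 806.72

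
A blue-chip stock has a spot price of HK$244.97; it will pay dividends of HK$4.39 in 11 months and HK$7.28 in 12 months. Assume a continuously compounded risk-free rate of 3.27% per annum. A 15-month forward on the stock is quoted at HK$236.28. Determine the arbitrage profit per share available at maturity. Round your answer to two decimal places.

PV(dividends) I = 4.39·e^(−0.0327·11/12) + 7.28·e^(−0.0327·12/12) = 11.3062
Fair forward F* = (S − I)·e^(rT) = (244.97 − 11.3062)·e^0.040875 = 233.6638 × 1.041722 = 243.4127
Market HK$236.28 < fair 243.4127: forward underpriced → reverse cash-and-carry (short the stock, invest proceeds at r, pay the dividends, go long the forward).
Profit at T = |F_mkt − F*| = |236.28 − 243.4127| = HK$7.13 per share

HK$7.13 per share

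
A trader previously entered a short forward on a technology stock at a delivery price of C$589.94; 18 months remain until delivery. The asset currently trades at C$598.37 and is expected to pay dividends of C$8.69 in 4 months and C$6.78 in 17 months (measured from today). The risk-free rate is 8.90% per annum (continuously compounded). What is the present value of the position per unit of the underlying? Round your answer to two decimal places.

PV(remaining dividends) I = 8.69·e^(−0.0890·4/12) + 6.78·e^(−0.0890·17/12) = 14.4128
Current forward F = (S − I)·e^(rT) = (598.37 − 14.4128)·e^(0.0890·18/12) = 583.9572 × 1.142821 = 667.3586
Value (long) = (F − K)·e^(−rT) = (667.3586 − 589.94) × 0.875027 = 67.7434
Short position value = −(long value) = -C$67.74

-C$67.74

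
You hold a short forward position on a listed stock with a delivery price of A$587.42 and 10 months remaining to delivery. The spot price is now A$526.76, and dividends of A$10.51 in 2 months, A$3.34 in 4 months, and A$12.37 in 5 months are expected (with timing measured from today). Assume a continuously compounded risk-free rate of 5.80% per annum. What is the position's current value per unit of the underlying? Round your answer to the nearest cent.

PV(remaining dividends) I = 10.51·e^(−0.0580·2/12) + 3.34·e^(−0.0580·4/12) + 12.37·e^(−0.0580·5/12) = 25.7596
Current forward F = (S − I)·e^(rT) = (526.76 − 25.7596)·e^(0.0580·10/12) = 501.0004 × 1.049520 = 525.8099
Value (long) = (F − K)·e^(−rT) = (525.8099 − 587.42) × 0.952816 = -58.7031
Short position value = −(long value) = A$58.70

A$58.70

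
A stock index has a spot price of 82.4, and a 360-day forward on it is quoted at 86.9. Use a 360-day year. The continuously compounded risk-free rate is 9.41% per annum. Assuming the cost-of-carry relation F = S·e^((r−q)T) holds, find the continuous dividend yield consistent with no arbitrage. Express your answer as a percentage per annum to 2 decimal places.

From F = S·e^((r−q)T): (r − q) = ln(F/S)/T
ln(86.9/82.4) = ln(1.054612) = 0.053173
(r − q) = 0.053173 / (360/360) = 0.053173
q = r − ln(F/S)/T = 0.0941 − 0.053173 = 0.040927
q = 4.09%

4.09%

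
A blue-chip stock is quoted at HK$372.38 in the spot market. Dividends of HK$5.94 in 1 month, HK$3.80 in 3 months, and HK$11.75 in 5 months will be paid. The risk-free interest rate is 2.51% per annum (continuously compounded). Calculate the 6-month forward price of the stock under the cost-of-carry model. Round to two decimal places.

PV(dividends) I = 5.94·e^(−0.0251·1/12) + 3.80·e^(−0.0251·3/12) + 11.75·e^(−0.0251·5/12)
I = 5.9276 + 3.7762 + 11.6278 = 21.3316
F = (S − I)·e^(rT) = (372.38 − 21.3316) · e^(0.0251·6/12)
= 351.0484 · e^0.012550 = 351.0484 × 1.012629 = HK$355.48

HK$355.48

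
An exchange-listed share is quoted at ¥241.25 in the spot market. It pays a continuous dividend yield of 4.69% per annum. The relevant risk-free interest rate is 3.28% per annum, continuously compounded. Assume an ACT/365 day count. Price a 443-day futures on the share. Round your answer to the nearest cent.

F = S·e^((r − q)T) = 241.25 · e^((0.0328 − 0.0469) × 443/365)
= 241.25 · e^-0.017113 = 241.25 × 0.983033
F = ¥237.16

¥237.16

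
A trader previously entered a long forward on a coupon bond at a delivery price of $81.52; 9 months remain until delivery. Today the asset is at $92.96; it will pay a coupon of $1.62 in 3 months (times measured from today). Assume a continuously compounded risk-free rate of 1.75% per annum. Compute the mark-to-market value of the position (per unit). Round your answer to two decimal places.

$10.89

PV(remaining coupons) I = 1.62·e^(−0.0175·3/12) = 1.6129
Current forward F = (S − I)·e^(rT) = (92.96 − 1.6129)·e^(0.0175·9/12) = 91.3471 × 1.013212 = 92.5540
Value (long) = (F − K)·e^(−rT) = (92.5540 − 81.52) × 0.986961 = 10.8901
Value = $10.89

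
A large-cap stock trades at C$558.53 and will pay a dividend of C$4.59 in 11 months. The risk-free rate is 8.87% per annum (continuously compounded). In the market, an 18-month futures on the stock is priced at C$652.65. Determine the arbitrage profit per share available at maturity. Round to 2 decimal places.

PV(dividends) I = 4.59·e^(−0.0887·11/12) = 4.2316
Fair futures F* = (S − I)·e^(rT) = (558.53 − 4.2316)·e^0.133050 = 554.2984 × 1.142307 = 633.1789
Market C$652.65 > fair 633.1789: forward overpriced → cash-and-carry (borrow at r, buy the stock and collect the dividends, short the forward).
Profit at T = |F_mkt − F*| = |652.65 − 633.1789| = C$19.47 per share

C$19.47 per share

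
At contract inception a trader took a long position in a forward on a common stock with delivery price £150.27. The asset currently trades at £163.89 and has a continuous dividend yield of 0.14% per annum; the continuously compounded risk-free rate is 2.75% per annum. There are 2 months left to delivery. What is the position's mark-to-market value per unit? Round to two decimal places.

Current fair forward for the remaining 2 months: F = S·e^((r − q)·T), (r − q) = 0.0275 − 0.0014 = 0.0261
F = 163.89 · e^(0.0261 × 2/12) = 163.89 × 1.004359 = 164.6044
Value of long forward = (F − K)·e^(−rT) = (164.6044 − 150.27) · e^(−0.0275·2/12)
= 14.3344 × 0.995427 = 14.27

£14.27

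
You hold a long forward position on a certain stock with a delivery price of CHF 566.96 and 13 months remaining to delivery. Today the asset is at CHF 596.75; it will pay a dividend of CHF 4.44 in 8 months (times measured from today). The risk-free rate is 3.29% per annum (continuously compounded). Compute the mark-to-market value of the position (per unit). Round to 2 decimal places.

CHF 45.30

PV(remaining dividends) I = 4.44·e^(−0.0329·8/12) = 4.3437
Current forward F = (S − I)·e^(rT) = (596.75 − 4.3437)·e^(0.0329·13/12) = 592.4063 × 1.036284 = 613.9012
Value (long) = (F − K)·e^(−rT) = (613.9012 − 566.96) × 0.964986 = 45.2976
Value = CHF 45.30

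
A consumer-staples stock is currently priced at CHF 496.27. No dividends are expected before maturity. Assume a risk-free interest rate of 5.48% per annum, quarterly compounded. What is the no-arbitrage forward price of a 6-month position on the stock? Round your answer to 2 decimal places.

F = S · (1+r/4)^(4T)
= 496.27 × 1.027588
F = CHF 509.96

CHF 509.96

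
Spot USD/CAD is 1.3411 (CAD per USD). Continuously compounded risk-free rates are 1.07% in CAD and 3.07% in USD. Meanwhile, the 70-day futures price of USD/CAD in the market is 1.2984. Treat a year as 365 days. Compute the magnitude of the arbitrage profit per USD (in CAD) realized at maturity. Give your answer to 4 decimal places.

0.0376 per USD (in CAD)

Fair futures: F* = S·e^(carry·T), with carry = (r_CAD − r_USD) = 0.0107 − 0.0307 = -0.0200
F* = 1.3411 · e^(-0.0200 × 70/365) = 1.3411 · e^-0.003836 = 1.3411 × 0.996171 = 1.3360
Market 1.2984 < fair 1.3360: forward underpriced → reverse cash-and-carry (short spot, go long the forward).
At maturity, profit = |F_mkt − F*| = |1.2984 − 1.3360| = 0.0376 per USD (in CAD)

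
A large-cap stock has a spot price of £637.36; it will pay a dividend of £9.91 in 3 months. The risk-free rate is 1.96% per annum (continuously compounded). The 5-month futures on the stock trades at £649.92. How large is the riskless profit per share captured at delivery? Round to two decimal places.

£17.28 per share

PV(dividends) I = 9.91·e^(−0.0196·3/12) = 9.8616
Fair futures F* = (S − I)·e^(rT) = (637.36 − 9.8616)·e^0.008167 = 627.4984 × 1.008200 = 632.6439
Market £649.92 > fair 632.6439: forward overpriced → cash-and-carry (borrow at r, buy the stock and collect the dividends, short the forward).
Profit at T = |F_mkt − F*| = |649.92 − 632.6439| = £17.28 per share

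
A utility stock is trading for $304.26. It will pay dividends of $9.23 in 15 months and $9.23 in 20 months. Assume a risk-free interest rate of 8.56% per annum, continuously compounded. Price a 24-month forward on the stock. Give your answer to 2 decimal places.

PV(dividends) I = 9.23·e^(−0.0856·15/12) + 9.23·e^(−0.0856·20/12)
I = 8.2934 + 8.0028 = 16.2962
F = (S − I)·e^(rT) = (304.26 − 16.2962) · e^(0.0856·24/12)
= 287.9638 · e^0.171200 = 287.9638 × 1.186728 = $341.73

$341.73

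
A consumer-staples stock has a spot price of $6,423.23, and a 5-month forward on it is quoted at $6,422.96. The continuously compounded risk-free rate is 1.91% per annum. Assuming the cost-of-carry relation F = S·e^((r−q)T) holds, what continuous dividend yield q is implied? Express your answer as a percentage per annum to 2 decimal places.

1.92%

From F = S·e^((r−q)T): (r − q) = ln(F/S)/T
ln(6422.96/6423.23) = ln(0.999958) = -0.000042
(r − q) = -0.000042 / (5/12) = -0.000101
q = r − ln(F/S)/T = 0.0191 + 0.000101 = 0.019201
q = 1.92%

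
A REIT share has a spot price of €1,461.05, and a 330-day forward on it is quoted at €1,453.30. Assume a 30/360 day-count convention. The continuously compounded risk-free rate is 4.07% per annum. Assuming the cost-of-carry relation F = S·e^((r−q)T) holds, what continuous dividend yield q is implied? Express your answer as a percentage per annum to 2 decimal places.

4.65%

From F = S·e^((r−q)T): (r − q) = ln(F/S)/T
ln(1453.30/1461.05) = ln(0.994696) = -0.005318
(r − q) = -0.005318 / (330/360) = -0.005801
q = r − ln(F/S)/T = 0.0407 + 0.005801 = 0.046501
q = 4.65%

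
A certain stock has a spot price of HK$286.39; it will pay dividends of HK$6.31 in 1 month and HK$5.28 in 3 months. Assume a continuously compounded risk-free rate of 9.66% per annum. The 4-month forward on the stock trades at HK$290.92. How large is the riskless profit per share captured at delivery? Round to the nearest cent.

HK$6.95 per share

PV(dividends) I = 6.31·e^(−0.0966·1/12) + 5.28·e^(−0.0966·3/12) = 11.4134
Fair forward F* = (S − I)·e^(rT) = (286.39 − 11.4134)·e^0.032200 = 274.9766 × 1.032724 = 283.9749
Market HK$290.92 > fair 283.9749: forward overpriced → cash-and-carry (borrow at r, buy the stock and collect the dividends, short the forward).
Profit at T = |F_mkt − F*| = |290.92 − 283.9749| = HK$6.95 per share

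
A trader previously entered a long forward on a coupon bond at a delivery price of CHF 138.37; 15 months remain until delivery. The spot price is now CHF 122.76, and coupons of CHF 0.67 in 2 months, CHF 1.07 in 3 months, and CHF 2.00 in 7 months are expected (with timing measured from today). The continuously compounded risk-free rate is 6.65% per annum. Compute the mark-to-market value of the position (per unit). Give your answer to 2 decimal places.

-CHF 8.21

PV(remaining coupons) I = 0.67·e^(−0.0665·2/12) + 1.07·e^(−0.0665·3/12) + 2.00·e^(−0.0665·7/12) = 3.6389
Current forward F = (S − I)·e^(rT) = (122.76 − 3.6389)·e^(0.0665·15/12) = 119.1211 × 1.086678 = 129.4463
Value (long) = (F − K)·e^(−rT) = (129.4463 − 138.37) × 0.920236 = -8.2119
Value = -CHF 8.21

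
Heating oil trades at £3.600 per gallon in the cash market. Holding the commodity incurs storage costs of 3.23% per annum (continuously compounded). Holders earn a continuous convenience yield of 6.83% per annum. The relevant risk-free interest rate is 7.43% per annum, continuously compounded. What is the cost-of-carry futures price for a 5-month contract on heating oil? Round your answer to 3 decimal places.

Net carry = r + u − y = 0.0743 + 0.0323 − 0.0683 = 0.0383
F = S·e^((r+u−y)T) = 3.600 · e^(0.0383 × 5/12) = 3.600 · e^0.015958
= 3.600 × 1.016086 = £3.658 per gallon

£3.658 per gallon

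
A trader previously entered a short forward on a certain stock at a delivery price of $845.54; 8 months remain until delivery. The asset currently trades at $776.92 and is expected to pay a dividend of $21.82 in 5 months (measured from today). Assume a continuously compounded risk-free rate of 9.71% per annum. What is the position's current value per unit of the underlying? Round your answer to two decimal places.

$36.57

PV(remaining dividends) I = 21.82·e^(−0.0971·5/12) = 20.9548
Current forward F = (S − I)·e^(rT) = (776.92 − 20.9548)·e^(0.0971·8/12) = 755.9652 × 1.066874 = 806.5196
Value (long) = (F − K)·e^(−rT) = (806.5196 − 845.54) × 0.937317 = -36.5745
Short position value = −(long value) = $36.57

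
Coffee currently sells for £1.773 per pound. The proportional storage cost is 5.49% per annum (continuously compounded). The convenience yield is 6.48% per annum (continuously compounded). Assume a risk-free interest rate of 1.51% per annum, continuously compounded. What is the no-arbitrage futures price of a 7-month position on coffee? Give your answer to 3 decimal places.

£1.778 per pound

Net carry = r + u − y = 0.0151 + 0.0549 − 0.0648 = 0.0052
F = S·e^((r+u−y)T) = 1.773 · e^(0.0052 × 7/12) = 1.773 · e^0.003033
= 1.773 × 1.003038 = £1.778 per pound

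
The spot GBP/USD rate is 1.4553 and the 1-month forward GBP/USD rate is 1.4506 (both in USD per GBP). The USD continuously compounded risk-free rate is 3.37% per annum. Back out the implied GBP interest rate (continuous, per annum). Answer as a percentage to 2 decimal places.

F = S·e^((r_USD − r_GBP)T) ⇒ r_GBP = r_USD − ln(F/S)/T
ln(1.4506/1.4553) = -0.003235; /(1/12) = -0.038820
r_GBP = 0.0337 + 0.038820 = 0.072520
r_GBP = 7.25%

7.25%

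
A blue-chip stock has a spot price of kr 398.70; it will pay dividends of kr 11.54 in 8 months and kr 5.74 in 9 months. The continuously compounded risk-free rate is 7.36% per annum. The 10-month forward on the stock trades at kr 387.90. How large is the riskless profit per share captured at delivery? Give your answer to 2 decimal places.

kr 18.56 per share

PV(dividends) I = 11.54·e^(−0.0736·8/12) + 5.74·e^(−0.0736·9/12) = 16.4192
Fair forward F* = (S − I)·e^(rT) = (398.70 − 16.4192)·e^0.061333 = 382.2808 × 1.063253 = 406.4612
Market kr 387.90 < fair 406.4612: forward underpriced → reverse cash-and-carry (short the stock, invest proceeds at r, pay the dividends, go long the forward).
Profit at T = |F_mkt − F*| = |387.90 − 406.4612| = kr 18.56 per share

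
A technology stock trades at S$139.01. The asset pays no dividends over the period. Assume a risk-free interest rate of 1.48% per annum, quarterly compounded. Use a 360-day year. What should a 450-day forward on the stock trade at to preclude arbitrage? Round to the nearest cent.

F = S · (1+r/4)^(4T)
= 139.01 × 1.018637
F = S$141.60

S$141.60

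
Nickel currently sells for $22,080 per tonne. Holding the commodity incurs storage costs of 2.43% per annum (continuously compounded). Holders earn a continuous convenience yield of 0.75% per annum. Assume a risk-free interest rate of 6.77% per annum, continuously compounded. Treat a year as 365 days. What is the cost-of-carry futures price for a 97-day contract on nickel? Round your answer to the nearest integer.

$22,581 per tonne

Net carry = r + u − y = 0.0677 + 0.0243 − 0.0075 = 0.0845
F = S·e^((r+u−y)T) = 22080 · e^(0.0845 × 97/365) = 22080 · e^0.022456
= 22080 × 1.022710 = $22,581 per tonne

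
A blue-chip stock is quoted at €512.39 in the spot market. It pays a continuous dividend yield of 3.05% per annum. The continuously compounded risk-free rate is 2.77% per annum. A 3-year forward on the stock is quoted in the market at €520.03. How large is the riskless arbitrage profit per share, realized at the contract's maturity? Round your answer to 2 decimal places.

€11.93 per share

Fair forward: F* = S·e^(carry·T), with carry = (r − q) = 0.0277 − 0.0305 = -0.0028
F* = 512.39 · e^(-0.0028 × 3) = 512.39 · e^-0.008400 = 512.39 × 0.991635 = €508.1039
Market €520.03 > fair €508.1039: forward overpriced → cash-and-carry (buy spot, short the forward).
At maturity, profit = |F_mkt − F*| = |520.03 − 508.1039| = €11.93 per share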